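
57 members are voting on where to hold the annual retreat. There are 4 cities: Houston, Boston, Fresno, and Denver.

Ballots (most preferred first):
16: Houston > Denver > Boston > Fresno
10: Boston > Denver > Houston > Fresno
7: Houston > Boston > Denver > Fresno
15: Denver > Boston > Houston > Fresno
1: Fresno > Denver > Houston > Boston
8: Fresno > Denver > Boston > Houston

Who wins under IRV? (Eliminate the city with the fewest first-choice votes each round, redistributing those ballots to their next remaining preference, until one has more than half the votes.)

Denver

Round 1: Houston 23, Boston 10, Fresno 9, Denver 15. Fresno eliminated.
Round 2: Houston 23, Boston 10, Denver 24. Boston eliminated.
Round 3: Houston 23, Denver 34. Denver has a majority (≥29).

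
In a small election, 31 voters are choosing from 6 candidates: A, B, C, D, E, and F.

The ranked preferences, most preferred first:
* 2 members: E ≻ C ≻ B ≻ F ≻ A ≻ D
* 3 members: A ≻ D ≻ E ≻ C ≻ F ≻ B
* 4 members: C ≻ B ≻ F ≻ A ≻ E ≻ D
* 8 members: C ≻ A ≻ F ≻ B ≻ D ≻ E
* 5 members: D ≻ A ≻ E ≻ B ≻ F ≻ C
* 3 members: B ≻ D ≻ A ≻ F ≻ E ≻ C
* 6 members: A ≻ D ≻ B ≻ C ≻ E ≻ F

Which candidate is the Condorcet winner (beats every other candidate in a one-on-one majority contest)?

A

A vs B: 22–9
A vs C: 17–14
A vs D: 23–8
A vs E: 29–2
A vs F: 25–6
A beats every other candidate.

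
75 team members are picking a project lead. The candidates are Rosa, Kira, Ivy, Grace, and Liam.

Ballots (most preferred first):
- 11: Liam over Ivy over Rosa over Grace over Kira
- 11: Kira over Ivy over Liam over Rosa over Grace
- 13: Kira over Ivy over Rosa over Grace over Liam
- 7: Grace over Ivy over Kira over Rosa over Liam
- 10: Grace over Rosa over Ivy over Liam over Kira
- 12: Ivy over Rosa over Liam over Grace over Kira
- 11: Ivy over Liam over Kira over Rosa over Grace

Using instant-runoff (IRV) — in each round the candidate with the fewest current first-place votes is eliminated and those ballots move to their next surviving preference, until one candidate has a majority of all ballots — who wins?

Ivy

Round 1: Rosa 0, Kira 24, Ivy 23, Grace 17, Liam 11. Rosa eliminated.
Round 2: Kira 24, Ivy 23, Grace 17, Liam 11. Liam eliminated.
Round 3: Kira 24, Ivy 34, Grace 17. Grace eliminated.
Round 4: Kira 24, Ivy 51. Ivy has a majority (≥38).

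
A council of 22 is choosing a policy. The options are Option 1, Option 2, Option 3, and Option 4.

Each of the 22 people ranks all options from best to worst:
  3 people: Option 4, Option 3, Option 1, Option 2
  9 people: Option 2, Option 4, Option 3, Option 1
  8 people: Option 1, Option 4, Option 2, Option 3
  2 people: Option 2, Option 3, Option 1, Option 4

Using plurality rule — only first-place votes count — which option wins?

Option 2

First-place votes: Option 1 8, Option 2 11, Option 3 0, Option 4 3.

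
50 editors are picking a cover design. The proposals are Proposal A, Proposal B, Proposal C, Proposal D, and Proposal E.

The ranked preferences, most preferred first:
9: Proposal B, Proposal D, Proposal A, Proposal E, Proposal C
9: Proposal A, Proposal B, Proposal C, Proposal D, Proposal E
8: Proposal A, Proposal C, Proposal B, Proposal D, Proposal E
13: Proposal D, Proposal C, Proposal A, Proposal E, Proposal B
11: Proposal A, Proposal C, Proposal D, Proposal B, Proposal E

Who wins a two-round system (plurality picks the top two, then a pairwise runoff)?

Proposal A

Round 1 first-place votes: Proposal A 28, Proposal B 9, Proposal C 0, Proposal D 13, Proposal E 0. Proposal A and Proposal D advance.
Runoff: Proposal A is ranked above Proposal D on 28 ballots, Proposal D above Proposal A on 22.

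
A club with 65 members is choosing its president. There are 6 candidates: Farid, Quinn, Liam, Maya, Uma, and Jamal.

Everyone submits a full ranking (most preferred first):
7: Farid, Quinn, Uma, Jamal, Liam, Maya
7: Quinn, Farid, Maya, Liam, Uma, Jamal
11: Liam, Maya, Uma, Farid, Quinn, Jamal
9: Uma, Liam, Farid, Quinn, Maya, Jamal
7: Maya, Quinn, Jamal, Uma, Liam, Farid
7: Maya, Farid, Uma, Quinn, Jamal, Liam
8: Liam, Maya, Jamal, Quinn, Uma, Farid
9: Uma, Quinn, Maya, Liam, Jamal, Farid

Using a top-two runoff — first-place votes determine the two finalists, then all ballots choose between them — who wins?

Uma

Round 1 first-place votes: Farid 7, Quinn 7, Liam 19, Maya 14, Uma 18, Jamal 0. Liam and Uma advance.
Runoff: Liam is ranked above Uma on 26 ballots, Uma above Liam on 39.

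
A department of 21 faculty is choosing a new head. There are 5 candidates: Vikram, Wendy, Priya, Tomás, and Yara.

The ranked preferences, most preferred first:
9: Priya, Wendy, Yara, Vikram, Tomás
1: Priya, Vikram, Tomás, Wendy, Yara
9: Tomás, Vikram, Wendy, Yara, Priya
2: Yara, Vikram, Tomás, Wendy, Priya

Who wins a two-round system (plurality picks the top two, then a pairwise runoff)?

Tomás

Round 1 first-place votes: Vikram 0, Wendy 0, Priya 10, Tomás 9, Yara 2. Priya and Tomás advance.
Runoff: Priya is ranked above Tomás on 10 ballots, Tomás above Priya on 11.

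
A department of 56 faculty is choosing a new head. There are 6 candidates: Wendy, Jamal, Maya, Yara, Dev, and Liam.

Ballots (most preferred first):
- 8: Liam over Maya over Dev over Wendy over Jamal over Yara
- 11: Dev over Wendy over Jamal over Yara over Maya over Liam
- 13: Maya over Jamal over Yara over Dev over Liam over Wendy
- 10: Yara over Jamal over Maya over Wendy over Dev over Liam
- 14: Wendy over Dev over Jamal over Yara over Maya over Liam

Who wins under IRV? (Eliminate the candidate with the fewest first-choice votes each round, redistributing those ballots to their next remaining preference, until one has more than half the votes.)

Round 1: Wendy 14, Jamal 0, Maya 13, Yara 10, Dev 11, Liam 8. Jamal eliminated.
Round 2: Wendy 14, Maya 13, Yara 10, Dev 11, Liam 8. Liam eliminated.
Round 3: Wendy 14, Maya 21, Yara 10, Dev 11. Yara eliminated.
Round 4: Wendy 14, Maya 31, Dev 11. Maya has a majority (≥29).

Maya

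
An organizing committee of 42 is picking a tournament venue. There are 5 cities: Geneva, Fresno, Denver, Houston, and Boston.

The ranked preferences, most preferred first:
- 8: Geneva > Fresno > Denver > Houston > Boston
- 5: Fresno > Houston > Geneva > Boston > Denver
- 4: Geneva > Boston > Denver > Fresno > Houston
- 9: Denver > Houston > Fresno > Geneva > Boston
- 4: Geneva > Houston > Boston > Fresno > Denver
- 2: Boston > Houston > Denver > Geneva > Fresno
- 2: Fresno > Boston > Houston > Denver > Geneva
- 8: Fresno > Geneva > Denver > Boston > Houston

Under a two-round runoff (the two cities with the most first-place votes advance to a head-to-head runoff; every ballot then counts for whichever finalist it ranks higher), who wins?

Round 1 first-place votes: Geneva 16, Fresno 15, Denver 9, Houston 0, Boston 2. Geneva and Fresno advance.
Runoff: Geneva is ranked above Fresno on 18 ballots, Fresno above Geneva on 24.

Fresno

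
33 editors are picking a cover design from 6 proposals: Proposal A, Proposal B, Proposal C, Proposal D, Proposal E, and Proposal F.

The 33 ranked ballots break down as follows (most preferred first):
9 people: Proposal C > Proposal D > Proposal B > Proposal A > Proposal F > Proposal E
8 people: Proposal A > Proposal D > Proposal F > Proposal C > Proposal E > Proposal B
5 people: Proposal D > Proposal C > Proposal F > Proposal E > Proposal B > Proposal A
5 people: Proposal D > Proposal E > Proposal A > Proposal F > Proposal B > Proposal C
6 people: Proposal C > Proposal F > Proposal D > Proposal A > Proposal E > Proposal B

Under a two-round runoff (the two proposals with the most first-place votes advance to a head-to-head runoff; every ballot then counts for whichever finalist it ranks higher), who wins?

Round 1 first-place votes: Proposal A 8, Proposal B 0, Proposal C 15, Proposal D 10, Proposal E 0, Proposal F 0. Proposal C and Proposal D advance.
Runoff: Proposal C is ranked above Proposal D on 15 ballots, Proposal D above Proposal C on 18.

Proposal D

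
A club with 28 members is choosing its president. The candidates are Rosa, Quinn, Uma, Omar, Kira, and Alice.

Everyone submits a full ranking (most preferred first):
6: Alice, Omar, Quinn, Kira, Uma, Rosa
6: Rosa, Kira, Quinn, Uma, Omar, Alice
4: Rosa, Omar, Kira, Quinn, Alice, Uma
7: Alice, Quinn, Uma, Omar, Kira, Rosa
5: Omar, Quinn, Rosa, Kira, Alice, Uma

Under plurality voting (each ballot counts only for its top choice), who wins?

First-place votes: Rosa 10, Quinn 0, Uma 0, Omar 5, Kira 0, Alice 13.

Alice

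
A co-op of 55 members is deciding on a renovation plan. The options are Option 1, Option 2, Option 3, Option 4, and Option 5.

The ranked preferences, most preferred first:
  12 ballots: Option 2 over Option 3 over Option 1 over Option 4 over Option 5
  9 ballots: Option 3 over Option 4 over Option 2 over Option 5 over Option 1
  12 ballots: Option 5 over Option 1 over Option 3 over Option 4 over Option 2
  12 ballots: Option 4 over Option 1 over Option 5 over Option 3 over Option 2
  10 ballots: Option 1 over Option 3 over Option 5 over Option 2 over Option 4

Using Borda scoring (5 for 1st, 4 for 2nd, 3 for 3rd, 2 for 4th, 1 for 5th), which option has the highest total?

Option 3

Option 1: 12×3 + 9×1 + 12×4 + 12×4 + 10×5 = 191
Option 2: 12×5 + 9×3 + 12×1 + 12×1 + 10×2 = 131
Option 3: 12×4 + 9×5 + 12×3 + 12×2 + 10×4 = 193
Option 4: 12×2 + 9×4 + 12×2 + 12×5 + 10×1 = 154
Option 5: 12×1 + 9×2 + 12×5 + 12×3 + 10×3 = 156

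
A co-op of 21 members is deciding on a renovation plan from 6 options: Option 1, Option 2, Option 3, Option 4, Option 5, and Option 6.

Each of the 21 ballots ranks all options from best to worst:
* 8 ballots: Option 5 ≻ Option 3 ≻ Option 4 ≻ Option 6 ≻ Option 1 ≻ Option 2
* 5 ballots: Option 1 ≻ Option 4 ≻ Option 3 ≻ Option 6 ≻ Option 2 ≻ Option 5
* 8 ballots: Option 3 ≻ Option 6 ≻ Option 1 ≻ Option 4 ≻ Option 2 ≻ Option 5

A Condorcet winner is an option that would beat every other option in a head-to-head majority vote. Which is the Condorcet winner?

Option 3

Option 3 vs Option 1: 16–5
Option 3 vs Option 2: 21–0
Option 3 vs Option 4: 16–5
Option 3 vs Option 5: 13–8
Option 3 vs Option 6: 21–0
Option 3 beats every other option.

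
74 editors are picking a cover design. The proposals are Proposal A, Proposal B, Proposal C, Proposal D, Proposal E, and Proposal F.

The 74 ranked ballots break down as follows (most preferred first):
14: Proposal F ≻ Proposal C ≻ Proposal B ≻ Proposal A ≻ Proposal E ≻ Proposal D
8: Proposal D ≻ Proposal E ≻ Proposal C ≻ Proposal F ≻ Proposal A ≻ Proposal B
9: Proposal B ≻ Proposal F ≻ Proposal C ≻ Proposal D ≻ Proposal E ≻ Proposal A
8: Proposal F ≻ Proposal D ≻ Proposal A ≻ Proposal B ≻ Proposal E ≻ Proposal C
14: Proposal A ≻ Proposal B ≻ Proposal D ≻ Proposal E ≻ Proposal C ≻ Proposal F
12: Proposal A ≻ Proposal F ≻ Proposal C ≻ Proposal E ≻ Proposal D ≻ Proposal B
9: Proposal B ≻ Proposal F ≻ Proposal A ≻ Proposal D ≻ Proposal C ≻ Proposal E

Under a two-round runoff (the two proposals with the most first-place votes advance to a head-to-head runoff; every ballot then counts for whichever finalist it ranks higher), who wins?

Round 1 first-place votes: Proposal A 26, Proposal B 18, Proposal C 0, Proposal D 8, Proposal E 0, Proposal F 22. Proposal A and Proposal F advance.
Runoff: Proposal A is ranked above Proposal F on 26 ballots, Proposal F above Proposal A on 48.

Proposal F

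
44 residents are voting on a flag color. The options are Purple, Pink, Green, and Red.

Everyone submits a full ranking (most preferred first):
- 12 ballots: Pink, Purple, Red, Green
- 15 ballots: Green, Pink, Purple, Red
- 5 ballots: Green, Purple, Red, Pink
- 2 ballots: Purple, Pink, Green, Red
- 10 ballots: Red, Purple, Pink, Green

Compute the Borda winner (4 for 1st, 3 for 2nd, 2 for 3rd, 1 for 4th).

Pink

Purple: 12×3 + 15×2 + 5×3 + 2×4 + 10×3 = 119
Pink: 12×4 + 15×3 + 5×1 + 2×3 + 10×2 = 124
Green: 12×1 + 15×4 + 5×4 + 2×2 + 10×1 = 106
Red: 12×2 + 15×1 + 5×2 + 2×1 + 10×4 = 91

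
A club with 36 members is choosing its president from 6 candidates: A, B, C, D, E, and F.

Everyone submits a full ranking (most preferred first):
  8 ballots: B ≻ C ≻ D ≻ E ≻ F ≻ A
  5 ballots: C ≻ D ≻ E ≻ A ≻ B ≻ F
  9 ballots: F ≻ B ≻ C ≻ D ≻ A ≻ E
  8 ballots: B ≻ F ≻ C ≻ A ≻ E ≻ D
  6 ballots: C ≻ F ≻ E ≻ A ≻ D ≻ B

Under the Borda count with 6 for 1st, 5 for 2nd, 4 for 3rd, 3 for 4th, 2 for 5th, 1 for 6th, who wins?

C

A: 8×1 + 5×3 + 9×2 + 8×3 + 6×3 = 83
B: 8×6 + 5×2 + 9×5 + 8×6 + 6×1 = 157
C: 8×5 + 5×6 + 9×4 + 8×4 + 6×6 = 174
D: 8×4 + 5×5 + 9×3 + 8×1 + 6×2 = 104
E: 8×3 + 5×4 + 9×1 + 8×2 + 6×4 = 93
F: 8×2 + 5×1 + 9×6 + 8×5 + 6×5 = 145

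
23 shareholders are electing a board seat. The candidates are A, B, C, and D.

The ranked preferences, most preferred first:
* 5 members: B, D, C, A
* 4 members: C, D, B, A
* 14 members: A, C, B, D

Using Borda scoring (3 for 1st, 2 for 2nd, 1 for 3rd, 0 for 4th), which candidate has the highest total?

C

A: 5×0 + 4×0 + 14×3 = 42
B: 5×3 + 4×1 + 14×1 = 33
C: 5×1 + 4×3 + 14×2 = 45
D: 5×2 + 4×2 + 14×0 = 18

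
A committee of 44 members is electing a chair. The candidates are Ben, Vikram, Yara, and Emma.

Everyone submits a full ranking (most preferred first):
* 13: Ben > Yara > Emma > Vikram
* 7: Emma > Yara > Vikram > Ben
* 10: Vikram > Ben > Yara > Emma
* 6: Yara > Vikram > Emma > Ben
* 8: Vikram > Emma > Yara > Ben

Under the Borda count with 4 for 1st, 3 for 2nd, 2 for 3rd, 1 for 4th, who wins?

Ben: 13×4 + 7×1 + 10×3 + 6×1 + 8×1 = 103
Vikram: 13×1 + 7×2 + 10×4 + 6×3 + 8×4 = 117
Yara: 13×3 + 7×3 + 10×2 + 6×4 + 8×2 = 120
Emma: 13×2 + 7×4 + 10×1 + 6×2 + 8×3 = 100

Yara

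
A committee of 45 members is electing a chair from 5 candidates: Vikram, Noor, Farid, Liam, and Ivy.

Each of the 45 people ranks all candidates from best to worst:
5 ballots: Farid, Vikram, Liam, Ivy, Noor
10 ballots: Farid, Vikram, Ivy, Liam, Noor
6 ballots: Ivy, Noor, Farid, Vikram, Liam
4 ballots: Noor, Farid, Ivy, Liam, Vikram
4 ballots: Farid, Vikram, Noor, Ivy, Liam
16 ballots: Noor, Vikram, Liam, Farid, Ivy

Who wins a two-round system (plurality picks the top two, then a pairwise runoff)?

Noor

Round 1 first-place votes: Vikram 0, Noor 20, Farid 19, Liam 0, Ivy 6. Noor and Farid advance.
Runoff: Noor is ranked above Farid on 26 ballots, Farid above Noor on 19.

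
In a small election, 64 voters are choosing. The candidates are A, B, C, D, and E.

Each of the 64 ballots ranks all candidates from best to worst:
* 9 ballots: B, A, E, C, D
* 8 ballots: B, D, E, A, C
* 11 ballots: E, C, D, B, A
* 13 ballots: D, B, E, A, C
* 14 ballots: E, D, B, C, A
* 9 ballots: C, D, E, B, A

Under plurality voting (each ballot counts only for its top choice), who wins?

E

First-place votes: A 0, B 17, C 9, D 13, E 25.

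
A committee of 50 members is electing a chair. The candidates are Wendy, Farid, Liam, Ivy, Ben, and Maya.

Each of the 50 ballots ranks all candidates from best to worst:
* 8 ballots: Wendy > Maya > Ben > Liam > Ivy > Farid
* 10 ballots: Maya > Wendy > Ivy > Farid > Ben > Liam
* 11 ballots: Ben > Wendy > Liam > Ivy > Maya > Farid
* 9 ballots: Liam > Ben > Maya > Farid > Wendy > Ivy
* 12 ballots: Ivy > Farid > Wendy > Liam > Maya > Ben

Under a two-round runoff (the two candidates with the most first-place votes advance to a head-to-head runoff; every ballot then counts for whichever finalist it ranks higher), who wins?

Round 1 first-place votes: Wendy 8, Farid 0, Liam 9, Ivy 12, Ben 11, Maya 10. Ivy and Ben advance.
Runoff: Ivy is ranked above Ben on 22 ballots, Ben above Ivy on 28.

Ben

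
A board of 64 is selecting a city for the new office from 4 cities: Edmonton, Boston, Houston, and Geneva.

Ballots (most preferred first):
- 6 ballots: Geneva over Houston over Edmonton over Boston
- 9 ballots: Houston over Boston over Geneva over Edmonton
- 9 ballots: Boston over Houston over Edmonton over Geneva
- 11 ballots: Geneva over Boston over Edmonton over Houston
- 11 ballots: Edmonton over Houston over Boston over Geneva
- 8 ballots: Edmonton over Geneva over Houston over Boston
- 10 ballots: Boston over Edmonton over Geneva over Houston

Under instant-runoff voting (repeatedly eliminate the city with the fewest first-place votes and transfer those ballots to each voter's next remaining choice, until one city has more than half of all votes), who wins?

Round 1: Edmonton 19, Boston 19, Houston 9, Geneva 17. Houston eliminated.
Round 2: Edmonton 19, Boston 28, Geneva 17. Geneva eliminated.
Round 3: Edmonton 25, Boston 39. Boston has a majority (≥33).

Boston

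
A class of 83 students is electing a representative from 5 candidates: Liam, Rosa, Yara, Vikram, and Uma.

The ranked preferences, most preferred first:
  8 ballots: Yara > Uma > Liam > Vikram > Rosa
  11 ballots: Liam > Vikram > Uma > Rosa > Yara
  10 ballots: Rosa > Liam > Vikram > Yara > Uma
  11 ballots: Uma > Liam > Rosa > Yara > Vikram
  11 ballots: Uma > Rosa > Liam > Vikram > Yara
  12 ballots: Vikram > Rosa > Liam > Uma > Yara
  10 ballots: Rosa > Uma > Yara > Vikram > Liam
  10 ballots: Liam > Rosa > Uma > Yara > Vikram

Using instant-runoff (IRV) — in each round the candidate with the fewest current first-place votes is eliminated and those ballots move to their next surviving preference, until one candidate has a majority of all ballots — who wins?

Rosa

Round 1: Liam 21, Rosa 20, Yara 8, Vikram 12, Uma 22. Yara eliminated.
Round 2: Liam 21, Rosa 20, Vikram 12, Uma 30. Vikram eliminated.
Round 3: Liam 21, Rosa 32, Uma 30. Liam eliminated.
Round 4: Rosa 42, Uma 41. Rosa has a majority (≥42).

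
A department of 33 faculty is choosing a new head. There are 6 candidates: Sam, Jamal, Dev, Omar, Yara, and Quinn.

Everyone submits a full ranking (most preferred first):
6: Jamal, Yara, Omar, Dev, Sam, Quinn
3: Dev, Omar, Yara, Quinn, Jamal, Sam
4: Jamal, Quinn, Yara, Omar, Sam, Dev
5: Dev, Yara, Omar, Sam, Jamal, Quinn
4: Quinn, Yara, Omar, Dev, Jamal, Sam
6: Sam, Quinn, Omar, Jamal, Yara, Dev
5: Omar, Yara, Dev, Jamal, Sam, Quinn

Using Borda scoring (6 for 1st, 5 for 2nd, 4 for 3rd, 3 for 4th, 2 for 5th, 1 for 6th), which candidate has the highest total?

Omar

Sam: 6×2 + 3×1 + 4×2 + 5×3 + 4×1 + 6×6 + 5×2 = 88
Jamal: 6×6 + 3×2 + 4×6 + 5×2 + 4×2 + 6×3 + 5×3 = 117
Dev: 6×3 + 3×6 + 4×1 + 5×6 + 4×3 + 6×1 + 5×4 = 108
Omar: 6×4 + 3×5 + 4×3 + 5×4 + 4×4 + 6×4 + 5×6 = 141
Yara: 6×5 + 3×4 + 4×4 + 5×5 + 4×5 + 6×2 + 5×5 = 140
Quinn: 6×1 + 3×3 + 4×5 + 5×1 + 4×6 + 6×5 + 5×1 = 99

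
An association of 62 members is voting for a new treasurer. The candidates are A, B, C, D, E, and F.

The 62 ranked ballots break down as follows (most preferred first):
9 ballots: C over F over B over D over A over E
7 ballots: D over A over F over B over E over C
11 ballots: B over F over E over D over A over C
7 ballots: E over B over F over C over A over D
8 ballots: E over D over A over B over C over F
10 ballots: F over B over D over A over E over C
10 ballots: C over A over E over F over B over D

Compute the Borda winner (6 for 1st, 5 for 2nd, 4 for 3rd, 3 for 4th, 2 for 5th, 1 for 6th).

A: 9×2 + 7×5 + 11×2 + 7×2 + 8×4 + 10×3 + 10×5 = 201
B: 9×4 + 7×3 + 11×6 + 7×5 + 8×3 + 10×5 + 10×2 = 252
C: 9×6 + 7×1 + 11×1 + 7×3 + 8×2 + 10×1 + 10×6 = 179
D: 9×3 + 7×6 + 11×3 + 7×1 + 8×5 + 10×4 + 10×1 = 199
E: 9×1 + 7×2 + 11×4 + 7×6 + 8×6 + 10×2 + 10×4 = 217
F: 9×5 + 7×4 + 11×5 + 7×4 + 8×1 + 10×6 + 10×3 = 254

F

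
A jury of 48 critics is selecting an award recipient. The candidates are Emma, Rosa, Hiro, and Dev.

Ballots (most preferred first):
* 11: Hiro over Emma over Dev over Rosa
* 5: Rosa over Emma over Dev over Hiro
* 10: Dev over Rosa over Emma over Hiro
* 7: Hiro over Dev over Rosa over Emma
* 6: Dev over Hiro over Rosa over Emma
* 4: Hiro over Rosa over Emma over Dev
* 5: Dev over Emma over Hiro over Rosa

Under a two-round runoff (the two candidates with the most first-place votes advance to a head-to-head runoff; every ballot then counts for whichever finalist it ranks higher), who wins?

Dev

Round 1 first-place votes: Emma 0, Rosa 5, Hiro 22, Dev 21. Hiro and Dev advance.
Runoff: Hiro is ranked above Dev on 22 ballots, Dev above Hiro on 26.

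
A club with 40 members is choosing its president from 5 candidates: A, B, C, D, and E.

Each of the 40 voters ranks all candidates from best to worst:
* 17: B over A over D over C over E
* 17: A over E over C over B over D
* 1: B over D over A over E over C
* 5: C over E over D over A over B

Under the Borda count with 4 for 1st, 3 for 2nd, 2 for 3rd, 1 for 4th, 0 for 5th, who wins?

A: 17×3 + 17×4 + 1×2 + 5×1 = 126
B: 17×4 + 17×1 + 1×4 + 5×0 = 89
C: 17×1 + 17×2 + 1×0 + 5×4 = 71
D: 17×2 + 17×0 + 1×3 + 5×2 = 47
E: 17×0 + 17×3 + 1×1 + 5×3 = 67

A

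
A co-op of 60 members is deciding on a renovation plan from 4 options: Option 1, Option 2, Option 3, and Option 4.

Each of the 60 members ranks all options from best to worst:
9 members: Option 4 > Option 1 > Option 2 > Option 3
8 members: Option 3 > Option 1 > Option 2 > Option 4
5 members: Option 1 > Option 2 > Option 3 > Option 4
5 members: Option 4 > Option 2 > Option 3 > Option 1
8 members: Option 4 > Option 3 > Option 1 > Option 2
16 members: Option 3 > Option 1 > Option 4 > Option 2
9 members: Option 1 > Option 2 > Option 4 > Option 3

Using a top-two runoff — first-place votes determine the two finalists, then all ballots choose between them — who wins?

Round 1 first-place votes: Option 1 14, Option 2 0, Option 3 24, Option 4 22. Option 3 and Option 4 advance.
Runoff: Option 3 is ranked above Option 4 on 29 ballots, Option 4 above Option 3 on 31.

Option 4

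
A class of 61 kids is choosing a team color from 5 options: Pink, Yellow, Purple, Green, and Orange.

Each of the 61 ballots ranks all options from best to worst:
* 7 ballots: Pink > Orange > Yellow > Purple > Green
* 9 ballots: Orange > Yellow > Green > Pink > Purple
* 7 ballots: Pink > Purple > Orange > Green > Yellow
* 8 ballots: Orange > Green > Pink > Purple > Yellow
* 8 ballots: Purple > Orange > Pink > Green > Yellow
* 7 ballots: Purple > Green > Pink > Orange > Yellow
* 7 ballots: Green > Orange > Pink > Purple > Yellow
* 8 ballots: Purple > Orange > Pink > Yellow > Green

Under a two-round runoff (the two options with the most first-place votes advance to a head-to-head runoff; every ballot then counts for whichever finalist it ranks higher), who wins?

Round 1 first-place votes: Pink 14, Yellow 0, Purple 23, Green 7, Orange 17. Purple and Orange advance.
Runoff: Purple is ranked above Orange on 30 ballots, Orange above Purple on 31.

Orange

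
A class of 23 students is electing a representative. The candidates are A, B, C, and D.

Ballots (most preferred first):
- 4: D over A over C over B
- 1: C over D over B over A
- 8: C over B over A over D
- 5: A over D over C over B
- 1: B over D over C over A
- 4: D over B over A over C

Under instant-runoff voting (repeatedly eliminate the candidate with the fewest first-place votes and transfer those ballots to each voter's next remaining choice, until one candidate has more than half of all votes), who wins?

Round 1: A 5, B 1, C 9, D 8. B eliminated.
Round 2: A 5, C 9, D 9. A eliminated.
Round 3: C 9, D 14. D has a majority (≥12).

D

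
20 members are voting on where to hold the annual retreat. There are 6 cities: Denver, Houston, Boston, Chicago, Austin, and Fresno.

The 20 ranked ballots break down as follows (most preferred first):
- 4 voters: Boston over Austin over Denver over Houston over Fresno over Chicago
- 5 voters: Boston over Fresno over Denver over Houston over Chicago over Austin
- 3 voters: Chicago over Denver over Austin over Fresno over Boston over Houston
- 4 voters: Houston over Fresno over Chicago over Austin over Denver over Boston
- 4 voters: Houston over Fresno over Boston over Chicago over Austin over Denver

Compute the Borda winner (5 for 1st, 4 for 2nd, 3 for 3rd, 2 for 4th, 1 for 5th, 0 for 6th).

Fresno

Denver: 4×3 + 5×3 + 3×4 + 4×1 + 4×0 = 43
Houston: 4×2 + 5×2 + 3×0 + 4×5 + 4×5 = 58
Boston: 4×5 + 5×5 + 3×1 + 4×0 + 4×3 = 60
Chicago: 4×0 + 5×1 + 3×5 + 4×3 + 4×2 = 40
Austin: 4×4 + 5×0 + 3×3 + 4×2 + 4×1 = 37
Fresno: 4×1 + 5×4 + 3×2 + 4×4 + 4×4 = 62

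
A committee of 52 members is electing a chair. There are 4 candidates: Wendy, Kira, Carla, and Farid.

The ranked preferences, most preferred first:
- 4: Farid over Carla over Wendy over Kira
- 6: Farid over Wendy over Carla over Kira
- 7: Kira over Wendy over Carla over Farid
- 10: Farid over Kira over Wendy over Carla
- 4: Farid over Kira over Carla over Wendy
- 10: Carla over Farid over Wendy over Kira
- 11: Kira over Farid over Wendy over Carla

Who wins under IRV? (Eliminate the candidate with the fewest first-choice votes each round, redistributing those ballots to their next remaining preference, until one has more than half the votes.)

Farid

Round 1: Wendy 0, Kira 18, Carla 10, Farid 24. Wendy eliminated.
Round 2: Kira 18, Carla 10, Farid 24. Carla eliminated.
Round 3: Kira 18, Farid 34. Farid has a majority (≥27).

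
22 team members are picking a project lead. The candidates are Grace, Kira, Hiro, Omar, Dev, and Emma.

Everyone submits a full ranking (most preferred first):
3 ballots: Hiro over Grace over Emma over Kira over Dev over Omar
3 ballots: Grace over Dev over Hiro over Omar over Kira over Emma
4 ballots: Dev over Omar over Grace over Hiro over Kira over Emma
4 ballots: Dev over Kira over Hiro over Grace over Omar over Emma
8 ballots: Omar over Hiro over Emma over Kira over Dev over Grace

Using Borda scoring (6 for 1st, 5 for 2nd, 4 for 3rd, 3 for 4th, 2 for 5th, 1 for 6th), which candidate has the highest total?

Grace: 3×5 + 3×6 + 4×4 + 4×3 + 8×1 = 69
Kira: 3×3 + 3×2 + 4×2 + 4×5 + 8×3 = 67
Hiro: 3×6 + 3×4 + 4×3 + 4×4 + 8×5 = 98
Omar: 3×1 + 3×3 + 4×5 + 4×2 + 8×6 = 88
Dev: 3×2 + 3×5 + 4×6 + 4×6 + 8×2 = 85
Emma: 3×4 + 3×1 + 4×1 + 4×1 + 8×4 = 55

Hiro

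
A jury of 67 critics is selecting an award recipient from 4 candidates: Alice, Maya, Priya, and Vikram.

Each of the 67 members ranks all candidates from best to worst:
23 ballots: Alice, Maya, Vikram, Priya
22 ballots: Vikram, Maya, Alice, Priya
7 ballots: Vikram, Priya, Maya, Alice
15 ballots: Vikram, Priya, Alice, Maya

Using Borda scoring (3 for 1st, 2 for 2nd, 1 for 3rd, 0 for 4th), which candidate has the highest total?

Alice: 23×3 + 22×1 + 7×0 + 15×1 = 106
Maya: 23×2 + 22×2 + 7×1 + 15×0 = 97
Priya: 23×0 + 22×0 + 7×2 + 15×2 = 44
Vikram: 23×1 + 22×3 + 7×3 + 15×3 = 155

Vikram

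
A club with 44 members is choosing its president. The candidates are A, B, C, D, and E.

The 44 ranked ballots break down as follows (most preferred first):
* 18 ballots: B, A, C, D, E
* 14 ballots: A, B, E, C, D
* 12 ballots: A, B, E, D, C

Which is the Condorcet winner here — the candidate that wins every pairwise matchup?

A

A vs B: 26–18
A vs C: 44–0
A vs D: 44–0
A vs E: 44–0
A beats every other candidate.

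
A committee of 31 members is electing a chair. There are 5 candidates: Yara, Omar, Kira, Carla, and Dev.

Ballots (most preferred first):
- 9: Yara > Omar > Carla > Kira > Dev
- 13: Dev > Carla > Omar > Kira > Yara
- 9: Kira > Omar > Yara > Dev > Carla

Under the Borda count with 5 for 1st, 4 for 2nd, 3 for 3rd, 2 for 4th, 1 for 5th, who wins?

Omar

Yara: 9×5 + 13×1 + 9×3 = 85
Omar: 9×4 + 13×3 + 9×4 = 111
Kira: 9×2 + 13×2 + 9×5 = 89
Carla: 9×3 + 13×4 + 9×1 = 88
Dev: 9×1 + 13×5 + 9×2 = 92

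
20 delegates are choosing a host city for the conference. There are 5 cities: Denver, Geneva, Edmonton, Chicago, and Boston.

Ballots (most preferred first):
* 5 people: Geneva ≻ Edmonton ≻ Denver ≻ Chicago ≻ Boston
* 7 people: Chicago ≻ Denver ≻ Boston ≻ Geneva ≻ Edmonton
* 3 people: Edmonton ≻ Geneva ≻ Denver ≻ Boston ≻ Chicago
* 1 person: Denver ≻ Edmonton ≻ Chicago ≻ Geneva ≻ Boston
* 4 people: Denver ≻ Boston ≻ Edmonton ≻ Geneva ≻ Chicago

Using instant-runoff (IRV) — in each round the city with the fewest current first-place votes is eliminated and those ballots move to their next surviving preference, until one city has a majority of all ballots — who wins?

Round 1: Denver 5, Geneva 5, Edmonton 3, Chicago 7, Boston 0. Boston eliminated.
Round 2: Denver 5, Geneva 5, Edmonton 3, Chicago 7. Edmonton eliminated.
Round 3: Denver 5, Geneva 8, Chicago 7. Denver eliminated.
Round 4: Geneva 12, Chicago 8. Geneva has a majority (≥11).

Geneva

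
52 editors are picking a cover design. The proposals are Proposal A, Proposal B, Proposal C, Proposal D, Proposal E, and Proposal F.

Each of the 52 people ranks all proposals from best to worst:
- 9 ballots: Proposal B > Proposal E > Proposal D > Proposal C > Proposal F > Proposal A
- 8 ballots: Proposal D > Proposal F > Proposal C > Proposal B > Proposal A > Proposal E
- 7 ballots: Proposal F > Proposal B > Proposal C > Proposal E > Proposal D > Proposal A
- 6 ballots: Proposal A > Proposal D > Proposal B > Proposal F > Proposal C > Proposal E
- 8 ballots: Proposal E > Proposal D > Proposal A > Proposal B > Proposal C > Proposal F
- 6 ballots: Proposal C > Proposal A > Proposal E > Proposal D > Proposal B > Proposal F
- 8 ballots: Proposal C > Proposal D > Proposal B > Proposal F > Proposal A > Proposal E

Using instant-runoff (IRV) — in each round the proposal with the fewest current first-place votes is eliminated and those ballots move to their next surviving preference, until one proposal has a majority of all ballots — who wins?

Round 1: Proposal A 6, Proposal B 9, Proposal C 14, Proposal D 8, Proposal E 8, Proposal F 7. Proposal A eliminated.
Round 2: Proposal B 9, Proposal C 14, Proposal D 14, Proposal E 8, Proposal F 7. Proposal F eliminated.
Round 3: Proposal B 16, Proposal C 14, Proposal D 14, Proposal E 8. Proposal E eliminated.
Round 4: Proposal B 16, Proposal C 14, Proposal D 22. Proposal C eliminated.
Round 5: Proposal B 16, Proposal D 36. Proposal D has a majority (≥27).

Proposal D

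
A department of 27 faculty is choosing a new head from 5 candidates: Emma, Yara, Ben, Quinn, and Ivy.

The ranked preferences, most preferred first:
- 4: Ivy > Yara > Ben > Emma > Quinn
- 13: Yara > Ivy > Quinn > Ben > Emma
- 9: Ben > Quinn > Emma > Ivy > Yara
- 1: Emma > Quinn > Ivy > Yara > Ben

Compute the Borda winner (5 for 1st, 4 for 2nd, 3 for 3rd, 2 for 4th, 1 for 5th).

Ivy

Emma: 4×2 + 13×1 + 9×3 + 1×5 = 53
Yara: 4×4 + 13×5 + 9×1 + 1×2 = 92
Ben: 4×3 + 13×2 + 9×5 + 1×1 = 84
Quinn: 4×1 + 13×3 + 9×4 + 1×4 = 83
Ivy: 4×5 + 13×4 + 9×2 + 1×3 = 93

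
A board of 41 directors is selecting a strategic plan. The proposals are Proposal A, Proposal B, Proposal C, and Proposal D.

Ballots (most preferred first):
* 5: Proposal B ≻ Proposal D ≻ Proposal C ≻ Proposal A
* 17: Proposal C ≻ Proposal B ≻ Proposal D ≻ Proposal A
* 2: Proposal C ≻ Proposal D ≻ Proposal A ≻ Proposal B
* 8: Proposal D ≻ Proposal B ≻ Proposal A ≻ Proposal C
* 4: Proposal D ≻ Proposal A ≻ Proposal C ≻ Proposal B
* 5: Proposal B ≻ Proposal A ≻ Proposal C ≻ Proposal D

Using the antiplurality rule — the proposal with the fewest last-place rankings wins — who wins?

Last-place votes: Proposal A 22, Proposal B 6, Proposal C 8, Proposal D 5.

Proposal D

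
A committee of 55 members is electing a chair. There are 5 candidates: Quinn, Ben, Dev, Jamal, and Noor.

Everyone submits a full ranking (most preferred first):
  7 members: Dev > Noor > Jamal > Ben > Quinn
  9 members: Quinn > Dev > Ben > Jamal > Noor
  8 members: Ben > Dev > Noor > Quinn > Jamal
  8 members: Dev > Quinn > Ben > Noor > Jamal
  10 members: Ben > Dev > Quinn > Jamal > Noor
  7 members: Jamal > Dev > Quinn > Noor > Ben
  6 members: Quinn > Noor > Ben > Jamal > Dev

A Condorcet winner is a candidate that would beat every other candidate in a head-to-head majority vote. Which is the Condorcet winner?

Dev

Dev vs Quinn: 40–15
Dev vs Ben: 31–24
Dev vs Jamal: 42–13
Dev vs Noor: 49–6
Dev beats every other candidate.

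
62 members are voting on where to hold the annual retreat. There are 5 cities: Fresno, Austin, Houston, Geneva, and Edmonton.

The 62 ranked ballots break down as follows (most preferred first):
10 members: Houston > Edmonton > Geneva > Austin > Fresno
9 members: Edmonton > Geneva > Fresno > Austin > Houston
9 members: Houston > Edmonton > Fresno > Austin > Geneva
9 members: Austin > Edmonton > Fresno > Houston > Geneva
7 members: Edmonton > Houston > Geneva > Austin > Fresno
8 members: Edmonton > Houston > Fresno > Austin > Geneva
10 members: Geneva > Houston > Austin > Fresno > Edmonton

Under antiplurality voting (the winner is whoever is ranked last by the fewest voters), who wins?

Austin

Last-place votes: Fresno 17, Austin 0, Houston 9, Geneva 26, Edmonton 10.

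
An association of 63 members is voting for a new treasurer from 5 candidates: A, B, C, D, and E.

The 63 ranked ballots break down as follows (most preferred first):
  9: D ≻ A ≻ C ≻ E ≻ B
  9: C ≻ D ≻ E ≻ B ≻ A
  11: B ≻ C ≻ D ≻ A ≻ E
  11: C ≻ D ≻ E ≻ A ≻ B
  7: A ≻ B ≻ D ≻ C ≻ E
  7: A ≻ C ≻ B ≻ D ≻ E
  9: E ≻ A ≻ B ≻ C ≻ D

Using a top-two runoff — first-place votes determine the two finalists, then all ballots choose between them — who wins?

Round 1 first-place votes: A 14, B 11, C 20, D 9, E 9. C and A advance.
Runoff: C is ranked above A on 31 ballots, A above C on 32.

A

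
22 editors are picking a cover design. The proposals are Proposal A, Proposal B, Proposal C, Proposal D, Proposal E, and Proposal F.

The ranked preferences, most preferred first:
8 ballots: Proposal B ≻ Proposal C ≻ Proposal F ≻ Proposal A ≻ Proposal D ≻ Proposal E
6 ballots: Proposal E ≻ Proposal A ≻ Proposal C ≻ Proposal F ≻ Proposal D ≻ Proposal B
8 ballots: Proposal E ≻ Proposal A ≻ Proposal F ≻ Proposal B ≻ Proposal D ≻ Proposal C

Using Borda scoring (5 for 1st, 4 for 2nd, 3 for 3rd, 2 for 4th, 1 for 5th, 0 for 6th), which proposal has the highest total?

Proposal A: 8×2 + 6×4 + 8×4 = 72
Proposal B: 8×5 + 6×0 + 8×2 = 56
Proposal C: 8×4 + 6×3 + 8×0 = 50
Proposal D: 8×1 + 6×1 + 8×1 = 22
Proposal E: 8×0 + 6×5 + 8×5 = 70
Proposal F: 8×3 + 6×2 + 8×3 = 60

Proposal A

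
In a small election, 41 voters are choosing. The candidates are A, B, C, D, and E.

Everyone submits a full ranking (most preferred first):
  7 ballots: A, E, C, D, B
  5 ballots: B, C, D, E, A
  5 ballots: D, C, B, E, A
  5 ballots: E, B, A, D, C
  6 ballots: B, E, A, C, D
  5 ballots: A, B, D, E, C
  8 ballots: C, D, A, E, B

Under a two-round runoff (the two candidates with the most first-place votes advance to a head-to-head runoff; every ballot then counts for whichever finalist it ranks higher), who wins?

Round 1 first-place votes: A 12, B 11, C 8, D 5, E 5. A and B advance.
Runoff: A is ranked above B on 20 ballots, B above A on 21.

B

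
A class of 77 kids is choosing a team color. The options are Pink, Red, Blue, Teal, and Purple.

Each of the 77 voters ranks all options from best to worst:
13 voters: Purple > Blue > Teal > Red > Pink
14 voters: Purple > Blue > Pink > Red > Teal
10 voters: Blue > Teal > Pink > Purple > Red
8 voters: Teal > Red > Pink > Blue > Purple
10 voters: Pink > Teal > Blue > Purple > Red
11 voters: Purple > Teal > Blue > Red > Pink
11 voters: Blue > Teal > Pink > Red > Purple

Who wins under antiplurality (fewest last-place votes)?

Blue

Last-place votes: Pink 24, Red 20, Blue 0, Teal 14, Purple 19.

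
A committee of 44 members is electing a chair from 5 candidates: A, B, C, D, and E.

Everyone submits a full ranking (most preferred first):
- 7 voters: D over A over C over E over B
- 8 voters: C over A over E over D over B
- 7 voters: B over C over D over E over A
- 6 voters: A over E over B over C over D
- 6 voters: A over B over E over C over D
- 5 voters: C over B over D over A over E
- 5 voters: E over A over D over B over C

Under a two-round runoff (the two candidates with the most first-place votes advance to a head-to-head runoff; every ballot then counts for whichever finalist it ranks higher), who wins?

A

Round 1 first-place votes: A 12, B 7, C 13, D 7, E 5. C and A advance.
Runoff: C is ranked above A on 20 ballots, A above C on 24.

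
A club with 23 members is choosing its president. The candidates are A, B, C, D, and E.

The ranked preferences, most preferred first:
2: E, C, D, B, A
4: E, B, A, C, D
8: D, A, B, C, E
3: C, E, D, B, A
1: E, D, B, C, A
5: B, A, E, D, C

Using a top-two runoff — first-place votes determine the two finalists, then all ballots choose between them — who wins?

Round 1 first-place votes: A 0, B 5, C 3, D 8, E 7. D and E advance.
Runoff: D is ranked above E on 8 ballots, E above D on 15.

E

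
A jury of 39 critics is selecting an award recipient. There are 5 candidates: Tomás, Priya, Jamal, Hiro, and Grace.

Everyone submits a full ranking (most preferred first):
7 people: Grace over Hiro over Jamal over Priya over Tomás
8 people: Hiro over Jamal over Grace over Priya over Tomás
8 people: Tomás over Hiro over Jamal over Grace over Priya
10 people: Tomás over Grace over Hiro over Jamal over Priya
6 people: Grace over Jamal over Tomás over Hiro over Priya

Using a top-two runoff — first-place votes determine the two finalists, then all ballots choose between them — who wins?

Grace

Round 1 first-place votes: Tomás 18, Priya 0, Jamal 0, Hiro 8, Grace 13. Tomás and Grace advance.
Runoff: Tomás is ranked above Grace on 18 ballots, Grace above Tomás on 21.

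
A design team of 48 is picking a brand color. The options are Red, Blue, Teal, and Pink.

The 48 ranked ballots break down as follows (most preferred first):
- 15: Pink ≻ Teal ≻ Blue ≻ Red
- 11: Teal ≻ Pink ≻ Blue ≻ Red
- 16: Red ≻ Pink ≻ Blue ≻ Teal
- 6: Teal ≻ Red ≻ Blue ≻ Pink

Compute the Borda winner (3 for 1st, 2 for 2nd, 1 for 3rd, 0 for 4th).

Red: 15×0 + 11×0 + 16×3 + 6×2 = 60
Blue: 15×1 + 11×1 + 16×1 + 6×1 = 48
Teal: 15×2 + 11×3 + 16×0 + 6×3 = 81
Pink: 15×3 + 11×2 + 16×2 + 6×0 = 99

Pink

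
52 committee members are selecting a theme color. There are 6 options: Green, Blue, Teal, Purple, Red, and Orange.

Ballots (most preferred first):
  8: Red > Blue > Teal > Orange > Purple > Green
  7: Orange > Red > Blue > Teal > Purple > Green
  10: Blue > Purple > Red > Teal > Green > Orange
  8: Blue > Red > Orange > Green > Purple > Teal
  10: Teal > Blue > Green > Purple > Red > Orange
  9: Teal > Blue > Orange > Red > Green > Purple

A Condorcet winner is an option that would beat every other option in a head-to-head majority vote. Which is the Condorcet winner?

Blue

Blue vs Green: 52–0
Blue vs Teal: 33–19
Blue vs Purple: 52–0
Blue vs Red: 37–15
Blue vs Orange: 45–7
Blue beats every other option.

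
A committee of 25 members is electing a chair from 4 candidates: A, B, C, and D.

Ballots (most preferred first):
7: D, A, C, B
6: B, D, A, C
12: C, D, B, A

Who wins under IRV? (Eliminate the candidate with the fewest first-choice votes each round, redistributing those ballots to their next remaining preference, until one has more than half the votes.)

D

Round 1: A 0, B 6, C 12, D 7. A eliminated.
Round 2: B 6, C 12, D 7. B eliminated.
Round 3: C 12, D 13. D has a majority (≥13).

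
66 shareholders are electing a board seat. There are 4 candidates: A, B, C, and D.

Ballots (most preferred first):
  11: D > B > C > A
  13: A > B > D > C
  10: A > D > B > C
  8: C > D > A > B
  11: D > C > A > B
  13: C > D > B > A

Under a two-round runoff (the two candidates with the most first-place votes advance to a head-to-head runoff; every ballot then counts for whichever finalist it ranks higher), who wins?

D

Round 1 first-place votes: A 23, B 0, C 21, D 22. A and D advance.
Runoff: A is ranked above D on 23 ballots, D above A on 43.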